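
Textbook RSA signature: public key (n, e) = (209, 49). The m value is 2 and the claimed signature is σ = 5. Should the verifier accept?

reject

σ^2 ≡ 5^2 = 25
σ^4 ≡ 25^2 = 625 ≡ 207
σ^8 ≡ 207^2 = 42849 ≡ 4
σ^16 ≡ 4^2 = 16
σ^32 ≡ 16^2 = 256 ≡ 47
49 = 32 + 16 + 1, so σ^49 ≡ 47·16·5 ≡ 207 (mod 209)
The recovered value 207 does not match the digest 2.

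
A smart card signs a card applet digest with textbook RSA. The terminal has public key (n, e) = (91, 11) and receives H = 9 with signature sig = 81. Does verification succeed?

passes

sig^2 ≡ 81^2 = 6561 ≡ 9
sig^4 ≡ 9^2 = 81
sig^8 ≡ 81^2 = 6561 ≡ 9
11 = 8 + 2 + 1, so sig^11 ≡ 9·9·81 ≡ 9 (mod 91)
Since 9 equals the digest 9, verification succeeds.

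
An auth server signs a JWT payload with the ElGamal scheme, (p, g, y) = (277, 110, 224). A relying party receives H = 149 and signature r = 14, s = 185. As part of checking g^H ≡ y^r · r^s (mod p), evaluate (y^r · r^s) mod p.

56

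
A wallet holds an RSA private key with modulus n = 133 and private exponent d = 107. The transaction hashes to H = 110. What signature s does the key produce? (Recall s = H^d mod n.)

H^2 ≡ 110^2 = 12100 ≡ 130
H^4 ≡ 130^2 = 16900 ≡ 9
H^8 ≡ 9^2 = 81
H^16 ≡ 81^2 = 6561 ≡ 44
H^32 ≡ 44^2 = 1936 ≡ 74
H^64 ≡ 74^2 = 5476 ≡ 23
107 = 64 + 32 + 8 + 2 + 1, so H^107 ≡ 23·74·81·130·110 ≡ 52 (mod 133)

52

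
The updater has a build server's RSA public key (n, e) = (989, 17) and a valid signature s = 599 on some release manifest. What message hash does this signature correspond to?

576

s^2 ≡ 599^2 = 358801 ≡ 783
s^4 ≡ 783^2 = 613089 ≡ 898
s^8 ≡ 898^2 = 806404 ≡ 369
s^16 ≡ 369^2 = 136161 ≡ 668
17 = 16 + 1, so s^17 ≡ 668·599 ≡ 576 (mod 989)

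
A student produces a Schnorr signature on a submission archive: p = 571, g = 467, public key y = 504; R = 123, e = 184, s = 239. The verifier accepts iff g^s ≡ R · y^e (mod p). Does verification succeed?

passes

g^s mod p:
467^239 mod 571 = 536
R · y^e mod p:
504^184 mod 571 = 9
123·9 = 1107 ≡ 536 (mod 571)
536 ≡ 536 (mod 571); signature holds.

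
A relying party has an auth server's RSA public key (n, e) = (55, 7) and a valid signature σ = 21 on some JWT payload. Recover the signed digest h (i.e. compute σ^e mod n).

Squares mod 55: σ^1≡21, σ^2≡1, σ^4≡1
7 = 4 + 2 + 1, so σ^7 ≡ 1·1·21 ≡ 21 (mod 55)

21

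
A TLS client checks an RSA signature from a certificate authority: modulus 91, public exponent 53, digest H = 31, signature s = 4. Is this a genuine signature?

forged

s^2 ≡ 4^2 = 16
s^4 ≡ 16^2 = 256 ≡ 74
s^8 ≡ 74^2 = 5476 ≡ 16
s^16 ≡ 16^2 = 256 ≡ 74
s^32 ≡ 74^2 = 5476 ≡ 16
53 = 32 + 16 + 4 + 1, so s^53 ≡ 16·74·74·4 ≡ 23 (mod 91)
23 ≠ 31, so verification fails.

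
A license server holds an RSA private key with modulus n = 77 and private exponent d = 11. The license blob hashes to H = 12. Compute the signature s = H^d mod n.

H^2 ≡ 12^2 = 144 ≡ 67
H^4 ≡ 67^2 = 4489 ≡ 23
H^8 ≡ 23^2 = 529 ≡ 67
11 = 8 + 2 + 1, so H^11 ≡ 67·67·12 ≡ 45 (mod 77)

45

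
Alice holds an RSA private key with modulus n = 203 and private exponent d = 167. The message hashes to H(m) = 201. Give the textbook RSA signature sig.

101

Squares mod 203: (H(m))^1≡201, (H(m))^2≡4, (H(m))^4≡16, (H(m))^8≡53, (H(m))^16≡170, (H(m))^32≡74, (H(m))^64≡198, (H(m))^128≡25
167 = 128 + 32 + 4 + 2 + 1, so (H(m))^167 ≡ 25·74·16·4·201 ≡ 101 (mod 203)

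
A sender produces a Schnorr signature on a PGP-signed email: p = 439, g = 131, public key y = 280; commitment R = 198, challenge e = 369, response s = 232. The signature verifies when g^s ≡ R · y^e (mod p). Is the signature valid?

g^s mod p:
131^2 = 17161 ≡ 40
131^4 ≡ 40^2 = 1600 ≡ 283
131^8 ≡ 283^2 = 80089 ≡ 191
131^16 ≡ 191^2 = 36481 ≡ 44
131^32 ≡ 44^2 = 1936 ≡ 180
131^64 ≡ 180^2 = 32400 ≡ 353
131^128 ≡ 353^2 = 124609 ≡ 372
232 = 128 + 64 + 32 + 8, so 131^232 ≡ 372·353·180·191 ≡ 127 (mod 439)
R · y^e mod p:
280^2 = 78400 ≡ 258
280^4 ≡ 258^2 = 66564 ≡ 275
280^8 ≡ 275^2 = 75625 ≡ 117
280^16 ≡ 117^2 = 13689 ≡ 80
280^32 ≡ 80^2 = 6400 ≡ 254
280^64 ≡ 254^2 = 64516 ≡ 422
280^128 ≡ 422^2 = 178084 ≡ 289
280^256 ≡ 289^2 = 83521 ≡ 111
369 = 256 + 64 + 32 + 16 + 1, so 280^369 ≡ 111·422·254·80·280 ≡ 112 (mod 439)
198·112 = 22176 ≡ 226 (mod 439)
127 ≠ 226; the check fails.

invalid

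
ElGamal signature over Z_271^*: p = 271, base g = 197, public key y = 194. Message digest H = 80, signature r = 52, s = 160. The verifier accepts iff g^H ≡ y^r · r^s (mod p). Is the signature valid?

Left side g^H mod p:
197^2 = 38809 ≡ 56
197^4 ≡ 56^2 = 3136 ≡ 155
197^8 ≡ 155^2 = 24025 ≡ 177
197^16 ≡ 177^2 = 31329 ≡ 164
197^32 ≡ 164^2 = 26896 ≡ 67
197^64 ≡ 67^2 = 4489 ≡ 153
80 = 64 + 16, so 197^80 ≡ 153·164 ≡ 160 (mod 271)
Right side y^r · r^s mod p:
194^2 = 37636 ≡ 238
194^4 ≡ 238^2 = 56644 ≡ 5
194^8 ≡ 5^2 = 25
194^16 ≡ 25^2 = 625 ≡ 83
194^32 ≡ 83^2 = 6889 ≡ 114
52 = 32 + 16 + 4, so 194^52 ≡ 114·83·5 ≡ 156 (mod 271)
52^2 = 2704 ≡ 265
52^4 ≡ 265^2 = 70225 ≡ 36
52^8 ≡ 36^2 = 1296 ≡ 212
52^16 ≡ 212^2 = 44944 ≡ 229
52^32 ≡ 229^2 = 52441 ≡ 138
52^64 ≡ 138^2 = 19044 ≡ 74
52^128 ≡ 74^2 = 5476 ≡ 56
160 = 128 + 32, so 52^160 ≡ 56·138 ≡ 140 (mod 271)
156·140 = 21840 ≡ 160 (mod 271)
160 ≡ 160 (mod 271), so the signature is genuine.

valid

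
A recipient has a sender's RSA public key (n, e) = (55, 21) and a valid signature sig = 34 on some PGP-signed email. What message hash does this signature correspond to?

34

Squares mod 55: sig^1≡34, sig^2≡1, sig^4≡1, sig^8≡1, sig^16≡1
21 = 16 + 4 + 1, so sig^21 ≡ 1·1·34 ≡ 34 (mod 55)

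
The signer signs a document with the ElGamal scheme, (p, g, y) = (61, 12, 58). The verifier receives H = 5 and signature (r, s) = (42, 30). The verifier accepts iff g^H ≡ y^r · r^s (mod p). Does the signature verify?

does not verify

Left side g^H mod p:
Squares mod 61: 12^1≡12, 12^2≡22, 12^4≡57
5 = 4 + 1, so 12^5 ≡ 57·12 ≡ 13 (mod 61)
Right side y^r · r^s mod p:
Squares mod 61: 58^1≡58, 58^2≡9, 58^4≡20, 58^8≡34, 58^16≡58, 58^32≡9
42 = 32 + 8 + 2, so 58^42 ≡ 9·34·9 ≡ 9 (mod 61)
Squares mod 61: 42^1≡42, 42^2≡56, 42^4≡25, 42^8≡15, 42^16≡42
30 = 16 + 8 + 4 + 2, so 42^30 ≡ 42·15·25·56 ≡ 1 (mod 61)
9·1 = 9 ≡ 9 (mod 61)
13 ≠ 9, so verification fails.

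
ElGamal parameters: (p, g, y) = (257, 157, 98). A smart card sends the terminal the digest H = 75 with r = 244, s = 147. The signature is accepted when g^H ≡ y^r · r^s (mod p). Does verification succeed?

fails

Left side g^H mod p:
Squares mod 257: 157^1≡157, 157^2≡234, 157^4≡15, 157^8≡225, 157^16≡253, 157^32≡16, 157^64≡256
75 = 64 + 8 + 2 + 1, so 157^75 ≡ 256·225·234·157 ≡ 98 (mod 257)
Right side y^r · r^s mod p:
Squares mod 257: 98^1≡98, 98^2≡95, 98^4≡30, 98^8≡129, 98^16≡193, 98^32≡241, 98^64≡256, 98^128≡1
244 = 128 + 64 + 32 + 16 + 4, so 98^244 ≡ 1·256·241·193·30 ≡ 120 (mod 257)
Squares mod 257: 244^1≡244, 244^2≡169, 244^4≡34, 244^8≡128, 244^16≡193, 244^32≡241, 244^64≡256, 244^128≡1
147 = 128 + 16 + 2 + 1, so 244^147 ≡ 1·193·169·244 ≡ 29 (mod 257)
120·29 = 3480 ≡ 139 (mod 257)
98 ≠ 139, so verification fails.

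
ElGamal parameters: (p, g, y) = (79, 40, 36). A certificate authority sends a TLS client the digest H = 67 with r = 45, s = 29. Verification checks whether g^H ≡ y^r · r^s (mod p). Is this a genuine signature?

Left side g^H mod p:
Squares mod 79: 40^1≡40, 40^2≡20, 40^4≡5, 40^8≡25, 40^16≡72, 40^32≡49, 40^64≡31
67 = 64 + 2 + 1, so 40^67 ≡ 31·20·40 ≡ 73 (mod 79)
Right side y^r · r^s mod p:
Squares mod 79: 36^1≡36, 36^2≡32, 36^4≡76, 36^8≡9, 36^16≡2, 36^32≡4
45 = 32 + 8 + 4 + 1, so 36^45 ≡ 4·9·76·36 ≡ 62 (mod 79)
Squares mod 79: 45^1≡45, 45^2≡50, 45^4≡51, 45^8≡73, 45^16≡36
29 = 16 + 8 + 4 + 1, so 45^29 ≡ 36·73·51·45 ≡ 5 (mod 79)
62·5 = 310 ≡ 73 (mod 79)
73 ≡ 73 (mod 79), so the signature is genuine.

genuine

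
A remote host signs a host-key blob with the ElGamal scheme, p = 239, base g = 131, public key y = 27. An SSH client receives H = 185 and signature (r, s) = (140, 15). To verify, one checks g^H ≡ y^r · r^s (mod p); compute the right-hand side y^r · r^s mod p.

209

27^2 = 729 ≡ 12
27^4 ≡ 12^2 = 144
27^8 ≡ 144^2 = 20736 ≡ 182
27^16 ≡ 182^2 = 33124 ≡ 142
27^32 ≡ 142^2 = 20164 ≡ 88
27^64 ≡ 88^2 = 7744 ≡ 96
27^128 ≡ 96^2 = 9216 ≡ 134
140 = 128 + 8 + 4, so 27^140 ≡ 134·182·144 ≡ 6 (mod 239)
140^2 = 19600 ≡ 2
140^4 ≡ 2^2 = 4
140^8 ≡ 4^2 = 16
15 = 8 + 4 + 2 + 1, so 140^15 ≡ 16·4·2·140 ≡ 234 (mod 239)
y^r · r^s ≡ 6·234 = 1404 ≡ 209 (mod 239)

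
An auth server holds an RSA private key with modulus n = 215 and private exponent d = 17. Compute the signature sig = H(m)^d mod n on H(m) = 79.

(H(m))^2 ≡ 79^2 = 6241 ≡ 6
(H(m))^4 ≡ 6^2 = 36
(H(m))^8 ≡ 36^2 = 1296 ≡ 6
(H(m))^16 ≡ 6^2 = 36
17 = 16 + 1, so (H(m))^17 ≡ 36·79 ≡ 49 (mod 215)

49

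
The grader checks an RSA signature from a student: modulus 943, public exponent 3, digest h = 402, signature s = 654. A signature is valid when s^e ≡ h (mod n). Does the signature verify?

verifies

s^2 ≡ 654^2 = 427716 ≡ 537
3 = 2 + 1, so s^3 ≡ 537·654 ≡ 402 (mod 943)
402 = h, so the signature checks out.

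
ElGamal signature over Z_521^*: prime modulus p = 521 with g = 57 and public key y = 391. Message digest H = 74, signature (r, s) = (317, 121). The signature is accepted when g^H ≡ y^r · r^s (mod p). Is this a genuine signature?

forged

Left side g^H mod p:
57^2 = 3249 ≡ 123
57^4 ≡ 123^2 = 15129 ≡ 20
57^8 ≡ 20^2 = 400
57^16 ≡ 400^2 = 160000 ≡ 53
57^32 ≡ 53^2 = 2809 ≡ 204
57^64 ≡ 204^2 = 41616 ≡ 457
74 = 64 + 8 + 2, so 57^74 ≡ 457·400·123 ≡ 124 (mod 521)
Right side y^r · r^s mod p:
391^2 = 152881 ≡ 228
391^4 ≡ 228^2 = 51984 ≡ 405
391^8 ≡ 405^2 = 164025 ≡ 431
391^16 ≡ 431^2 = 185761 ≡ 285
391^32 ≡ 285^2 = 81225 ≡ 470
391^64 ≡ 470^2 = 220900 ≡ 517
391^128 ≡ 517^2 = 267289 ≡ 16
391^256 ≡ 16^2 = 256
317 = 256 + 32 + 16 + 8 + 4 + 1, so 391^317 ≡ 256·470·285·431·405·391 ≡ 110 (mod 521)
317^2 = 100489 ≡ 457
317^4 ≡ 457^2 = 208849 ≡ 449
317^8 ≡ 449^2 = 201601 ≡ 495
317^16 ≡ 495^2 = 245025 ≡ 155
317^32 ≡ 155^2 = 24025 ≡ 59
317^64 ≡ 59^2 = 3481 ≡ 355
121 = 64 + 32 + 16 + 8 + 1, so 317^121 ≡ 355·59·155·495·317 ≡ 194 (mod 521)
110·194 = 21340 ≡ 500 (mod 521)
124 ≠ 500, so verification fails.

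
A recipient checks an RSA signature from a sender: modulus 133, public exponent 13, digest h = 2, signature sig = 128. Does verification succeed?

passes

sig^2 ≡ 128^2 = 16384 ≡ 25
sig^4 ≡ 25^2 = 625 ≡ 93
sig^8 ≡ 93^2 = 8649 ≡ 4
13 = 8 + 4 + 1, so sig^13 ≡ 4·93·128 ≡ 2 (mod 133)
Since 2 equals the digest 2, verification succeeds.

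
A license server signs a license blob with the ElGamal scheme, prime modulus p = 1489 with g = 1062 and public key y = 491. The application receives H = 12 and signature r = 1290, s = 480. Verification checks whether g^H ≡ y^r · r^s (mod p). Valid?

Left side g^H mod p:
1062^2 = 1127844 ≡ 671
1062^4 ≡ 671^2 = 450241 ≡ 563
1062^8 ≡ 563^2 = 316969 ≡ 1301
12 = 8 + 4, so 1062^12 ≡ 1301·563 ≡ 1364 (mod 1489)
Right side y^r · r^s mod p:
491^2 = 241081 ≡ 1352
491^4 ≡ 1352^2 = 1827904 ≡ 901
491^8 ≡ 901^2 = 811801 ≡ 296
491^16 ≡ 296^2 = 87616 ≡ 1254
491^32 ≡ 1254^2 = 1572516 ≡ 132
491^64 ≡ 132^2 = 17424 ≡ 1045
491^128 ≡ 1045^2 = 1092025 ≡ 588
491^256 ≡ 588^2 = 345744 ≡ 296
491^512 ≡ 296^2 = 87616 ≡ 1254
491^1024 ≡ 1254^2 = 1572516 ≡ 132
1290 = 1024 + 256 + 8 + 2, so 491^1290 ≡ 132·296·296·1352 ≡ 134 (mod 1489)
1290^2 = 1664100 ≡ 887
1290^4 ≡ 887^2 = 786769 ≡ 577
1290^8 ≡ 577^2 = 332929 ≡ 882
1290^16 ≡ 882^2 = 777924 ≡ 666
1290^32 ≡ 666^2 = 443556 ≡ 1323
1290^64 ≡ 1323^2 = 1750329 ≡ 754
1290^128 ≡ 754^2 = 568516 ≡ 1207
1290^256 ≡ 1207^2 = 1456849 ≡ 607
480 = 256 + 128 + 64 + 32, so 1290^480 ≡ 607·1207·754·1323 ≡ 588 (mod 1489)
134·588 = 78792 ≡ 1364 (mod 1489)
1364 ≡ 1364 (mod 1489), so the signature is genuine.

yes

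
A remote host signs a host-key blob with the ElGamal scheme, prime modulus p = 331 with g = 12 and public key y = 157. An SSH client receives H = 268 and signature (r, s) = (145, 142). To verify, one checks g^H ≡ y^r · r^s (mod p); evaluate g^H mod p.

Squares mod 331: 12^1≡12, 12^2≡144, 12^4≡214, 12^8≡118, 12^16≡22, 12^32≡153, 12^64≡239, 12^128≡189, 12^256≡304
268 = 256 + 8 + 4, so 12^268 ≡ 304·118·214 ≡ 56 (mod 331)

56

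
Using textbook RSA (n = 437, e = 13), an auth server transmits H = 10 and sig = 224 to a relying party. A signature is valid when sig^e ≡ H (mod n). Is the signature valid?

sig^2 ≡ 224^2 = 50176 ≡ 358
sig^4 ≡ 358^2 = 128164 ≡ 123
sig^8 ≡ 123^2 = 15129 ≡ 271
13 = 8 + 4 + 1, so sig^13 ≡ 271·123·224 ≡ 10 (mod 437)
10 = H, so the signature checks out.

valid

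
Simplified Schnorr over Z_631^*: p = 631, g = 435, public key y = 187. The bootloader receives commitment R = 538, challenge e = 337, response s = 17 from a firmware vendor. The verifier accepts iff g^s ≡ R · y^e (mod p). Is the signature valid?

g^s mod p:
435^2 = 189225 ≡ 556
435^4 ≡ 556^2 = 309136 ≡ 577
435^8 ≡ 577^2 = 332929 ≡ 392
435^16 ≡ 392^2 = 153664 ≡ 331
17 = 16 + 1, so 435^17 ≡ 331·435 ≡ 117 (mod 631)
R · y^e mod p:
187^2 = 34969 ≡ 264
187^4 ≡ 264^2 = 69696 ≡ 286
187^8 ≡ 286^2 = 81796 ≡ 397
187^16 ≡ 397^2 = 157609 ≡ 490
187^32 ≡ 490^2 = 240100 ≡ 320
187^64 ≡ 320^2 = 102400 ≡ 178
187^128 ≡ 178^2 = 31684 ≡ 134
187^256 ≡ 134^2 = 17956 ≡ 288
337 = 256 + 64 + 16 + 1, so 187^337 ≡ 288·178·490·187 ≡ 463 (mod 631)
538·463 = 249094 ≡ 480 (mod 631)
117 ≠ 480; the check fails.

invalid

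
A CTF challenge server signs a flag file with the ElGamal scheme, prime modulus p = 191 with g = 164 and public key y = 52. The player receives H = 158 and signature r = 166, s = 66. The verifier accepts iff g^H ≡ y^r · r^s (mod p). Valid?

no

Left side g^H mod p:
164^2 = 26896 ≡ 156
164^4 ≡ 156^2 = 24336 ≡ 79
164^8 ≡ 79^2 = 6241 ≡ 129
164^16 ≡ 129^2 = 16641 ≡ 24
164^32 ≡ 24^2 = 576 ≡ 3
164^64 ≡ 3^2 = 9
164^128 ≡ 9^2 = 81
158 = 128 + 16 + 8 + 4 + 2, so 164^158 ≡ 81·24·129·79·156 ≡ 64 (mod 191)
Right side y^r · r^s mod p:
52^2 = 2704 ≡ 30
52^4 ≡ 30^2 = 900 ≡ 136
52^8 ≡ 136^2 = 18496 ≡ 160
52^16 ≡ 160^2 = 25600 ≡ 6
52^32 ≡ 6^2 = 36
52^64 ≡ 36^2 = 1296 ≡ 150
52^128 ≡ 150^2 = 22500 ≡ 153
166 = 128 + 32 + 4 + 2, so 52^166 ≡ 153·36·136·30 ≡ 153 (mod 191)
166^2 = 27556 ≡ 52
166^4 ≡ 52^2 = 2704 ≡ 30
166^8 ≡ 30^2 = 900 ≡ 136
166^16 ≡ 136^2 = 18496 ≡ 160
166^32 ≡ 160^2 = 25600 ≡ 6
166^64 ≡ 6^2 = 36
66 = 64 + 2, so 166^66 ≡ 36·52 ≡ 153 (mod 191)
153·153 = 23409 ≡ 107 (mod 191)
64 ≠ 107, so verification fails.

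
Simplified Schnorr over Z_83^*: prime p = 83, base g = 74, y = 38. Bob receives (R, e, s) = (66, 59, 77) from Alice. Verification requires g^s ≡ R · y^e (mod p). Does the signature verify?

verifies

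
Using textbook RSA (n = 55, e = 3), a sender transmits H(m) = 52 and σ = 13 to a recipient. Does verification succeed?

passes

σ^3 mod 55 = 52
52 = H(m), so the signature checks out.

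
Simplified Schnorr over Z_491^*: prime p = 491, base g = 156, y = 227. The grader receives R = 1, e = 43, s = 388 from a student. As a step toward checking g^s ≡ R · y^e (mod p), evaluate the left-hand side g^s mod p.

156^388 mod 491 = 121

121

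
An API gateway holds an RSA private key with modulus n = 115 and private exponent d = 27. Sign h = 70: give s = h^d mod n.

70

h^2 ≡ 70^2 = 4900 ≡ 70
h^4 ≡ 70^2 = 4900 ≡ 70
h^8 ≡ 70^2 = 4900 ≡ 70
h^16 ≡ 70^2 = 4900 ≡ 70
27 = 16 + 8 + 2 + 1, so h^27 ≡ 70·70·70·70 ≡ 70 (mod 115)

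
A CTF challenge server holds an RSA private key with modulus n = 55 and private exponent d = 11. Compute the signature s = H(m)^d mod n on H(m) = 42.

53

Squares mod 55: (H(m))^1≡42, (H(m))^2≡4, (H(m))^4≡16, (H(m))^8≡36
11 = 8 + 2 + 1, so (H(m))^11 ≡ 36·4·42 ≡ 53 (mod 55)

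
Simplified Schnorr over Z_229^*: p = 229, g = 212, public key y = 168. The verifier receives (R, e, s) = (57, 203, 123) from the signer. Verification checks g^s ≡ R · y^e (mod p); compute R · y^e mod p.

168^2 = 28224 ≡ 57
168^4 ≡ 57^2 = 3249 ≡ 43
168^8 ≡ 43^2 = 1849 ≡ 17
168^16 ≡ 17^2 = 289 ≡ 60
168^32 ≡ 60^2 = 3600 ≡ 165
168^64 ≡ 165^2 = 27225 ≡ 203
168^128 ≡ 203^2 = 41209 ≡ 218
203 = 128 + 64 + 8 + 2 + 1, so 168^203 ≡ 218·203·17·57·168 ≡ 64 (mod 229)
R · y^e ≡ 57·64 = 3648 ≡ 213 (mod 229)

213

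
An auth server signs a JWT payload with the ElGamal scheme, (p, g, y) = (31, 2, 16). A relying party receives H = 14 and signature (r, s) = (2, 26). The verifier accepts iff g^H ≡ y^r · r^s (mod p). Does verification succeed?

passes

Left side g^H mod p:
2^2 = 4
2^4 ≡ 4^2 = 16
2^8 ≡ 16^2 = 256 ≡ 8
14 = 8 + 4 + 2, so 2^14 ≡ 8·16·4 ≡ 16 (mod 31)
Right side y^r · r^s mod p:
16^2 = 256 ≡ 8
2^2 = 4
2^4 ≡ 4^2 = 16
2^8 ≡ 16^2 = 256 ≡ 8
2^16 ≡ 8^2 = 64 ≡ 2
26 = 16 + 8 + 2, so 2^26 ≡ 2·8·4 ≡ 2 (mod 31)
8·2 = 16 ≡ 16 (mod 31)
16 ≡ 16 (mod 31), so the signature is genuine.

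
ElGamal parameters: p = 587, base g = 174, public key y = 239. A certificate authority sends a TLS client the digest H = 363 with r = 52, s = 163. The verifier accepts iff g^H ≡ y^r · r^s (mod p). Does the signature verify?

Left side g^H mod p:
Squares mod 587: 174^1≡174, 174^2≡339, 174^4≡456, 174^8≡138, 174^16≡260, 174^32≡95, 174^64≡220, 174^128≡266, 174^256≡316
363 = 256 + 64 + 32 + 8 + 2 + 1, so 174^363 ≡ 316·220·95·138·339·174 ≡ 539 (mod 587)
Right side y^r · r^s mod p:
Squares mod 587: 239^1≡239, 239^2≡182, 239^4≡252, 239^8≡108, 239^16≡511, 239^32≡493
52 = 32 + 16 + 4, so 239^52 ≡ 493·511·252 ≡ 546 (mod 587)
Squares mod 587: 52^1≡52, 52^2≡356, 52^4≡531, 52^8≡201, 52^16≡485, 52^32≡425, 52^64≡416, 52^128≡478
163 = 128 + 32 + 2 + 1, so 52^163 ≡ 478·425·356·52 ≡ 445 (mod 587)
546·445 = 242970 ≡ 539 (mod 587)
539 ≡ 539 (mod 587), so the signature is genuine.

verifies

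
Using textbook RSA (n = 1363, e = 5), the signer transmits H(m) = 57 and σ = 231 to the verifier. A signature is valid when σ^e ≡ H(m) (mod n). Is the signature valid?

Squares mod 1363: σ^1≡231, σ^2≡204, σ^4≡726
5 = 4 + 1, so σ^5 ≡ 726·231 ≡ 57 (mod 1363)
Since 57 equals the digest 57, verification succeeds.

valid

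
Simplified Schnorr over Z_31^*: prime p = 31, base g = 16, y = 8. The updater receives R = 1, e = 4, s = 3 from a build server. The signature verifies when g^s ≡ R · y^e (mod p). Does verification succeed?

passes

g^s mod p:
16^2 = 256 ≡ 8
3 = 2 + 1, so 16^3 ≡ 8·16 ≡ 4 (mod 31)
R · y^e mod p:
8^2 = 64 ≡ 2
8^4 ≡ 2^2 = 4
1·4 = 4 ≡ 4 (mod 31)
4 ≡ 4 (mod 31); signature holds.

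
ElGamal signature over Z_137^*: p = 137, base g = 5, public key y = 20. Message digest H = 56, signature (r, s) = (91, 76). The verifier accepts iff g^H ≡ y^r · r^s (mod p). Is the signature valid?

invalid

Left side g^H mod p:
5^56 mod 137 = 123
Right side y^r · r^s mod p:
20^91 mod 137 = 45
91^76 mod 137 = 64
45·64 = 2880 ≡ 3 (mod 137)
123 ≠ 3, so verification fails.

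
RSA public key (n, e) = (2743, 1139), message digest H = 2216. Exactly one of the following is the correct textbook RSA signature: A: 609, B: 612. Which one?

Candidate A: Squares mod 2743: 609^1≡609, 609^2≡576, 609^4≡2616, 609^8≡2414, 609^16≡1264, 609^32≡1270, 609^64≡16, 609^128≡256, 609^256≡2447, 609^512≡2583, 609^1024≡913; 1139 = 1024 + 64 + 32 + 16 + 2 + 1, so 609^1139 ≡ 913·16·1270·1264·576·609 ≡ 2216 (mod 2743)
  → matches H = 2216
Candidate B: Squares mod 2743: 612^1≡612, 612^2≡1496, 612^4≡2471, 612^8≡2666, 612^16≡443, 612^32≡1496, 612^64≡2471, 612^128≡2666, 612^256≡443, 612^512≡1496, 612^1024≡2471; 1139 = 1024 + 64 + 32 + 16 + 2 + 1, so 612^1139 ≡ 2471·2471·1496·443·1496·612 ≡ 2120 (mod 2743)

A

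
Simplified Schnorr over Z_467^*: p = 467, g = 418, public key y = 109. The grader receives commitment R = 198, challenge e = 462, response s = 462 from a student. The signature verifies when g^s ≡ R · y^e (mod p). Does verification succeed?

g^s mod p:
418^2 = 174724 ≡ 66
418^4 ≡ 66^2 = 4356 ≡ 153
418^8 ≡ 153^2 = 23409 ≡ 59
418^16 ≡ 59^2 = 3481 ≡ 212
418^32 ≡ 212^2 = 44944 ≡ 112
418^64 ≡ 112^2 = 12544 ≡ 402
418^128 ≡ 402^2 = 161604 ≡ 22
418^256 ≡ 22^2 = 484 ≡ 17
462 = 256 + 128 + 64 + 8 + 4 + 2, so 418^462 ≡ 17·22·402·59·153·66 ≡ 58 (mod 467)
R · y^e mod p:
109^2 = 11881 ≡ 206
109^4 ≡ 206^2 = 42436 ≡ 406
109^8 ≡ 406^2 = 164836 ≡ 452
109^16 ≡ 452^2 = 204304 ≡ 225
109^32 ≡ 225^2 = 50625 ≡ 189
109^64 ≡ 189^2 = 35721 ≡ 229
109^128 ≡ 229^2 = 52441 ≡ 137
109^256 ≡ 137^2 = 18769 ≡ 89
462 = 256 + 128 + 64 + 8 + 4 + 2, so 109^462 ≡ 89·137·229·452·406·206 ≡ 222 (mod 467)
198·222 = 43956 ≡ 58 (mod 467)
58 ≡ 58 (mod 467); signature holds.

passes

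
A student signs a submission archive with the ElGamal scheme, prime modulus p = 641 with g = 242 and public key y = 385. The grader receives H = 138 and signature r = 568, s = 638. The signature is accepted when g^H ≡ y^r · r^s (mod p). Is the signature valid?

Left side g^H mod p:
242^2 = 58564 ≡ 233
242^4 ≡ 233^2 = 54289 ≡ 445
242^8 ≡ 445^2 = 198025 ≡ 597
242^16 ≡ 597^2 = 356409 ≡ 13
242^32 ≡ 13^2 = 169
242^64 ≡ 169^2 = 28561 ≡ 357
242^128 ≡ 357^2 = 127449 ≡ 531
138 = 128 + 8 + 2, so 242^138 ≡ 531·597·233 ≡ 201 (mod 641)
Right side y^r · r^s mod p:
385^2 = 148225 ≡ 154
385^4 ≡ 154^2 = 23716 ≡ 640
385^8 ≡ 640^2 = 409600 ≡ 1
385^16 ≡ 1^2 = 1
385^32 ≡ 1^2 = 1
385^64 ≡ 1^2 = 1
385^128 ≡ 1^2 = 1
385^256 ≡ 1^2 = 1
385^512 ≡ 1^2 = 1
568 = 512 + 32 + 16 + 8, so 385^568 ≡ 1·1·1·1 ≡ 1 (mod 641)
568^2 = 322624 ≡ 201
568^4 ≡ 201^2 = 40401 ≡ 18
568^8 ≡ 18^2 = 324
568^16 ≡ 324^2 = 104976 ≡ 493
568^32 ≡ 493^2 = 243049 ≡ 110
568^64 ≡ 110^2 = 12100 ≡ 562
568^128 ≡ 562^2 = 315844 ≡ 472
568^256 ≡ 472^2 = 222784 ≡ 357
568^512 ≡ 357^2 = 127449 ≡ 531
638 = 512 + 64 + 32 + 16 + 8 + 4 + 2, so 568^638 ≡ 531·562·110·493·324·18·201 ≡ 118 (mod 641)
1·118 = 118 ≡ 118 (mod 641)
201 ≠ 118, so verification fails.

invalid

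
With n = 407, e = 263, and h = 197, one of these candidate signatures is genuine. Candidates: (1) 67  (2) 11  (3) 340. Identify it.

Candidate 1: 67^263 mod 407 = 210
Candidate 2: 11^263 mod 407 = 286
Candidate 3: 340^263 mod 407 = 197
  → matches h = 197

3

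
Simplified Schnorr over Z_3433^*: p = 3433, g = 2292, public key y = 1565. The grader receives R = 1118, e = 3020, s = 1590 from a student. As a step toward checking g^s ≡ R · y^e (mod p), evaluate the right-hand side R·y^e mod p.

1565^2 = 2449225 ≡ 1496
1565^4 ≡ 1496^2 = 2238016 ≡ 3133
1565^8 ≡ 3133^2 = 9815689 ≡ 742
1565^16 ≡ 742^2 = 550564 ≡ 1284
1565^32 ≡ 1284^2 = 1648656 ≡ 816
1565^64 ≡ 816^2 = 665856 ≡ 3287
1565^128 ≡ 3287^2 = 10804369 ≡ 718
1565^256 ≡ 718^2 = 515524 ≡ 574
1565^512 ≡ 574^2 = 329476 ≡ 3341
1565^1024 ≡ 3341^2 = 11162281 ≡ 1598
1565^2048 ≡ 1598^2 = 2553604 ≡ 2885
3020 = 2048 + 512 + 256 + 128 + 64 + 8 + 4, so 1565^3020 ≡ 2885·3341·574·718·3287·742·3133 ≡ 2278 (mod 3433)
R · y^e ≡ 1118·2278 = 2546804 ≡ 2951 (mod 3433)

2951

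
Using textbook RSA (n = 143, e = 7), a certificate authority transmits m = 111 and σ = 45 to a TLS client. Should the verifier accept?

accept

σ^2 ≡ 45^2 = 2025 ≡ 23
σ^4 ≡ 23^2 = 529 ≡ 100
7 = 4 + 2 + 1, so σ^7 ≡ 100·23·45 ≡ 111 (mod 143)
Since 111 equals the digest 111, verification succeeds.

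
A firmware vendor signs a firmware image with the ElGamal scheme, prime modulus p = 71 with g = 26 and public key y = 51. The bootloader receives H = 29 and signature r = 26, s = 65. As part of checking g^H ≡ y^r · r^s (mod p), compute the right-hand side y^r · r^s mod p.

51^2 = 2601 ≡ 45
51^4 ≡ 45^2 = 2025 ≡ 37
51^8 ≡ 37^2 = 1369 ≡ 20
51^16 ≡ 20^2 = 400 ≡ 45
26 = 16 + 8 + 2, so 51^26 ≡ 45·20·45 ≡ 30 (mod 71)
26^2 = 676 ≡ 37
26^4 ≡ 37^2 = 1369 ≡ 20
26^8 ≡ 20^2 = 400 ≡ 45
26^16 ≡ 45^2 = 2025 ≡ 37
26^32 ≡ 37^2 = 1369 ≡ 20
26^64 ≡ 20^2 = 400 ≡ 45
65 = 64 + 1, so 26^65 ≡ 45·26 ≡ 34 (mod 71)
y^r · r^s ≡ 30·34 = 1020 ≡ 26 (mod 71)

26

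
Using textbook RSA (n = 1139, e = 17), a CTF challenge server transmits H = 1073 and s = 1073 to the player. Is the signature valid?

s^2 ≡ 1073^2 = 1151329 ≡ 939
s^4 ≡ 939^2 = 881721 ≡ 135
s^8 ≡ 135^2 = 18225 ≡ 1
s^16 ≡ 1^2 = 1
17 = 16 + 1, so s^17 ≡ 1·1073 ≡ 1073 (mod 1139)
Since 1073 equals the digest 1073, verification succeeds.

valid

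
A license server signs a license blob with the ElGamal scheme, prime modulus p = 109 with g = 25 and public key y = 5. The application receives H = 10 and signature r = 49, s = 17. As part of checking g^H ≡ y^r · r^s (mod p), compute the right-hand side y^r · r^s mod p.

35

5^2 = 25
5^4 ≡ 25^2 = 625 ≡ 80
5^8 ≡ 80^2 = 6400 ≡ 78
5^16 ≡ 78^2 = 6084 ≡ 89
5^32 ≡ 89^2 = 7921 ≡ 73
49 = 32 + 16 + 1, so 5^49 ≡ 73·89·5 ≡ 3 (mod 109)
49^2 = 2401 ≡ 3
49^4 ≡ 3^2 = 9
49^8 ≡ 9^2 = 81
49^16 ≡ 81^2 = 6561 ≡ 21
17 = 16 + 1, so 49^17 ≡ 21·49 ≡ 48 (mod 109)
y^r · r^s ≡ 3·48 = 144 ≡ 35 (mod 109)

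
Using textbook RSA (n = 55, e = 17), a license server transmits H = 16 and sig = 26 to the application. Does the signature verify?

sig^17 mod 55 = 16
sig^17 mod 55 = 16 matches H.

verifies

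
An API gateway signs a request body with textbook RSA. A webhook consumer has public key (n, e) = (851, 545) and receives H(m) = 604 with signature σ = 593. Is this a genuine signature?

σ^2 ≡ 593^2 = 351649 ≡ 186
σ^4 ≡ 186^2 = 34596 ≡ 556
σ^8 ≡ 556^2 = 309136 ≡ 223
σ^16 ≡ 223^2 = 49729 ≡ 371
σ^32 ≡ 371^2 = 137641 ≡ 630
σ^64 ≡ 630^2 = 396900 ≡ 334
σ^128 ≡ 334^2 = 111556 ≡ 75
σ^256 ≡ 75^2 = 5625 ≡ 519
σ^512 ≡ 519^2 = 269361 ≡ 445
545 = 512 + 32 + 1, so σ^545 ≡ 445·630·593 ≡ 445 (mod 851)
σ^545 mod 851 = 445, but H(m) = 604.

forged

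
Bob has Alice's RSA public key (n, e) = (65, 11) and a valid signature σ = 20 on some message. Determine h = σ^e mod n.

15

σ^2 ≡ 20^2 = 400 ≡ 10
σ^4 ≡ 10^2 = 100 ≡ 35
σ^8 ≡ 35^2 = 1225 ≡ 55
11 = 8 + 2 + 1, so σ^11 ≡ 55·10·20 ≡ 15 (mod 65)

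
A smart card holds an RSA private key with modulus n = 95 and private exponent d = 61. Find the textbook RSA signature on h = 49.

49

h^2 ≡ 49^2 = 2401 ≡ 26
h^4 ≡ 26^2 = 676 ≡ 11
h^8 ≡ 11^2 = 121 ≡ 26
h^16 ≡ 26^2 = 676 ≡ 11
h^32 ≡ 11^2 = 121 ≡ 26
61 = 32 + 16 + 8 + 4 + 1, so h^61 ≡ 26·11·26·11·49 ≡ 49 (mod 95)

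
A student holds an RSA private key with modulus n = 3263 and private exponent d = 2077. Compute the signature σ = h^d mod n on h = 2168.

504

h^2 ≡ 2168^2 = 4700224 ≡ 1504
h^4 ≡ 1504^2 = 2262016 ≡ 757
h^8 ≡ 757^2 = 573049 ≡ 2024
h^16 ≡ 2024^2 = 4096576 ≡ 1511
h^32 ≡ 1511^2 = 2283121 ≡ 2284
h^64 ≡ 2284^2 = 5216656 ≡ 2382
h^128 ≡ 2382^2 = 5673924 ≡ 2830
h^256 ≡ 2830^2 = 8008900 ≡ 1498
h^512 ≡ 1498^2 = 2244004 ≡ 2323
h^1024 ≡ 2323^2 = 5396329 ≡ 2590
h^2048 ≡ 2590^2 = 6708100 ≡ 2635
2077 = 2048 + 16 + 8 + 4 + 1, so h^2077 ≡ 2635·1511·2024·757·2168 ≡ 504 (mod 3263)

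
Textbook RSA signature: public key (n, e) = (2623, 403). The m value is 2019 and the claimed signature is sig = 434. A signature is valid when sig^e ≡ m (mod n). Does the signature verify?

verifies

sig^2 ≡ 434^2 = 188356 ≡ 2123
sig^4 ≡ 2123^2 = 4507129 ≡ 815
sig^8 ≡ 815^2 = 664225 ≡ 606
sig^16 ≡ 606^2 = 367236 ≡ 16
sig^32 ≡ 16^2 = 256
sig^64 ≡ 256^2 = 65536 ≡ 2584
sig^128 ≡ 2584^2 = 6677056 ≡ 1521
sig^256 ≡ 1521^2 = 2313441 ≡ 2578
403 = 256 + 128 + 16 + 2 + 1, so sig^403 ≡ 2578·1521·16·2123·434 ≡ 2019 (mod 2623)
sig^403 mod 2623 = 2019 matches m.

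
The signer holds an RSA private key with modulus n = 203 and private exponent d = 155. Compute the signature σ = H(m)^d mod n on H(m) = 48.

97

Squares mod 203: (H(m))^1≡48, (H(m))^2≡71, (H(m))^4≡169, (H(m))^8≡141, (H(m))^16≡190, (H(m))^32≡169, (H(m))^64≡141, (H(m))^128≡190
155 = 128 + 16 + 8 + 2 + 1, so (H(m))^155 ≡ 190·190·141·71·48 ≡ 97 (mod 203)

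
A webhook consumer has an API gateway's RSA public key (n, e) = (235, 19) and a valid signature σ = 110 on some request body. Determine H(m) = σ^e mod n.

σ^2 ≡ 110^2 = 12100 ≡ 115
σ^4 ≡ 115^2 = 13225 ≡ 65
σ^8 ≡ 65^2 = 4225 ≡ 230
σ^16 ≡ 230^2 = 52900 ≡ 25
19 = 16 + 2 + 1, so σ^19 ≡ 25·115·110 ≡ 175 (mod 235)

175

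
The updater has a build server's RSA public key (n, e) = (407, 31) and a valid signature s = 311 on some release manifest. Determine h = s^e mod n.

91

s^2 ≡ 311^2 = 96721 ≡ 262
s^4 ≡ 262^2 = 68644 ≡ 268
s^8 ≡ 268^2 = 71824 ≡ 192
s^16 ≡ 192^2 = 36864 ≡ 234
31 = 16 + 8 + 4 + 2 + 1, so s^31 ≡ 234·192·268·262·311 ≡ 91 (mod 407)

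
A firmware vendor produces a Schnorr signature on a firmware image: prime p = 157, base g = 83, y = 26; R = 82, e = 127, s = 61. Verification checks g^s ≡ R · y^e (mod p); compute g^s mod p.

63

83^2 = 6889 ≡ 138
83^4 ≡ 138^2 = 19044 ≡ 47
83^8 ≡ 47^2 = 2209 ≡ 11
83^16 ≡ 11^2 = 121
83^32 ≡ 121^2 = 14641 ≡ 40
61 = 32 + 16 + 8 + 4 + 1, so 83^61 ≡ 40·121·11·47·83 ≡ 63 (mod 157)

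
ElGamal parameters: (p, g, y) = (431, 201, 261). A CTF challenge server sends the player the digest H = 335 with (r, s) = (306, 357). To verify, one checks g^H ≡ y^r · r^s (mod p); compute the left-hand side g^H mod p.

201^2 = 40401 ≡ 318
201^4 ≡ 318^2 = 101124 ≡ 270
201^8 ≡ 270^2 = 72900 ≡ 61
201^16 ≡ 61^2 = 3721 ≡ 273
201^32 ≡ 273^2 = 74529 ≡ 397
201^64 ≡ 397^2 = 157609 ≡ 294
201^128 ≡ 294^2 = 86436 ≡ 236
201^256 ≡ 236^2 = 55696 ≡ 97
335 = 256 + 64 + 8 + 4 + 2 + 1, so 201^335 ≡ 97·294·61·270·318·201 ≡ 413 (mod 431)

413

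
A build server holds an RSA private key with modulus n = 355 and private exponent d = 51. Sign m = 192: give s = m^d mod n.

288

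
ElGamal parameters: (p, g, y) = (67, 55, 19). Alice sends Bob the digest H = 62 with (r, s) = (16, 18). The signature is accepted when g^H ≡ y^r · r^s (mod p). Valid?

yes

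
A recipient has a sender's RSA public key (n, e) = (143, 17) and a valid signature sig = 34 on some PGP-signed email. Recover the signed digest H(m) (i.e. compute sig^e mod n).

sig^17 mod 143 = 34

34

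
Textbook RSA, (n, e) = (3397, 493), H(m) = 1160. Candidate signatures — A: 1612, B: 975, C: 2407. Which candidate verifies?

Candidate A: Squares mod 3397: 1612^1≡1612, 1612^2≡3236, 1612^4≡2142, 1612^8≡2214, 1612^16≡3322, 1612^32≡2228, 1612^64≡967, 1612^128≡914, 1612^256≡3131; 493 = 256 + 128 + 64 + 32 + 8 + 4 + 1, so 1612^493 ≡ 3131·914·967·2228·2214·2142·1612 ≡ 1994 (mod 3397)
Candidate B: Squares mod 3397: 975^1≡975, 975^2≡2862, 975^4≡877, 975^8≡1407, 975^16≡2595, 975^32≡1171, 975^64≡2250, 975^128≡970, 975^256≡3328; 493 = 256 + 128 + 64 + 32 + 8 + 4 + 1, so 975^493 ≡ 3328·970·2250·1171·1407·877·975 ≡ 1621 (mod 3397)
Candidate C: Squares mod 3397: 2407^1≡2407, 2407^2≡1764, 2407^4≡44, 2407^8≡1936, 2407^16≡1205, 2407^32≡1506, 2407^64≡2237, 2407^128≡388, 2407^256≡1076; 493 = 256 + 128 + 64 + 32 + 8 + 4 + 1, so 2407^493 ≡ 1076·388·2237·1506·1936·44·2407 ≡ 1160 (mod 3397)
  → matches H(m) = 1160

C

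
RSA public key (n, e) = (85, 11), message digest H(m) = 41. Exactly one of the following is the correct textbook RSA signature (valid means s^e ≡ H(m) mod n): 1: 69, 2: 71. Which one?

Candidate 1: 69^2 = 4761 ≡ 1; 69^4 ≡ 1^2 = 1; 69^8 ≡ 1^2 = 1; 11 = 8 + 2 + 1, so 69^11 ≡ 1·1·69 ≡ 69 (mod 85)
Candidate 2: 71^2 = 5041 ≡ 26; 71^4 ≡ 26^2 = 676 ≡ 81; 71^8 ≡ 81^2 = 6561 ≡ 16; 11 = 8 + 2 + 1, so 71^11 ≡ 16·26·71 ≡ 41 (mod 85)
  → matches H(m) = 41

2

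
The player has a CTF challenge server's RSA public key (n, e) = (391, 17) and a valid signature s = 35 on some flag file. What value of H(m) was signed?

239

s^2 ≡ 35^2 = 1225 ≡ 52
s^4 ≡ 52^2 = 2704 ≡ 358
s^8 ≡ 358^2 = 128164 ≡ 307
s^16 ≡ 307^2 = 94249 ≡ 18
17 = 16 + 1, so s^17 ≡ 18·35 ≡ 239 (mod 391)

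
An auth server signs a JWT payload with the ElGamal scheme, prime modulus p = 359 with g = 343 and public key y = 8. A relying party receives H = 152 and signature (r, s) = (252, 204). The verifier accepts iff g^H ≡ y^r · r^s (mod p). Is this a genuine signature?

forged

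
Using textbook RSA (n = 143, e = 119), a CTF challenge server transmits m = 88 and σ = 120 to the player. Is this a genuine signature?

σ^119 mod 143 = 87
σ^119 mod 143 = 87, but m = 88.

forged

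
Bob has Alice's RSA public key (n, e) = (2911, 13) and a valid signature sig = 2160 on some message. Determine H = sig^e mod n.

1465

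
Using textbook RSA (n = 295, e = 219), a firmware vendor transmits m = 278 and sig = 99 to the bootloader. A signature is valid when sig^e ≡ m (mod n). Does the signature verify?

sig^2 ≡ 99^2 = 9801 ≡ 66
sig^4 ≡ 66^2 = 4356 ≡ 226
sig^8 ≡ 226^2 = 51076 ≡ 41
sig^16 ≡ 41^2 = 1681 ≡ 206
sig^32 ≡ 206^2 = 42436 ≡ 251
sig^64 ≡ 251^2 = 63001 ≡ 166
sig^128 ≡ 166^2 = 27556 ≡ 121
219 = 128 + 64 + 16 + 8 + 2 + 1, so sig^219 ≡ 121·166·206·41·66·99 ≡ 89 (mod 295)
89 ≠ 278, so verification fails.

does not verify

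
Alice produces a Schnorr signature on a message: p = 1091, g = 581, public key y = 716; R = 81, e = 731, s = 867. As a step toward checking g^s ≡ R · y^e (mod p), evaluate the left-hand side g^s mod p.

856

Squares mod 1091: 581^1≡581, 581^2≡442, 581^4≡75, 581^8≡170, 581^16≡534, 581^32≡405, 581^64≡375, 581^128≡977, 581^256≡995, 581^512≡488
867 = 512 + 256 + 64 + 32 + 2 + 1, so 581^867 ≡ 488·995·375·405·442·581 ≡ 856 (mod 1091)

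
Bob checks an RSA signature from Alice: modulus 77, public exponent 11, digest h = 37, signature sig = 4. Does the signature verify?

verifies

sig^11 mod 77 = 37
Since 37 equals the digest 37, verification succeeds.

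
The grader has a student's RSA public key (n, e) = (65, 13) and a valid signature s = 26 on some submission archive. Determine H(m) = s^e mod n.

26

s^2 ≡ 26^2 = 676 ≡ 26
s^4 ≡ 26^2 = 676 ≡ 26
s^8 ≡ 26^2 = 676 ≡ 26
13 = 8 + 4 + 1, so s^13 ≡ 26·26·26 ≡ 26 (mod 65)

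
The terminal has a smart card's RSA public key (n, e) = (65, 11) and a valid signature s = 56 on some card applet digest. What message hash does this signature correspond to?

s^2 ≡ 56^2 = 3136 ≡ 16
s^4 ≡ 16^2 = 256 ≡ 61
s^8 ≡ 61^2 = 3721 ≡ 16
11 = 8 + 2 + 1, so s^11 ≡ 16·16·56 ≡ 36 (mod 65)

36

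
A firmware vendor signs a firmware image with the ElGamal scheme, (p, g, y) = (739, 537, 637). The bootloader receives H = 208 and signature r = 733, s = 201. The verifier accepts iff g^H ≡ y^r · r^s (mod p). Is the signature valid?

invalid

Left side g^H mod p:
537^2 = 288369 ≡ 159
537^4 ≡ 159^2 = 25281 ≡ 155
537^8 ≡ 155^2 = 24025 ≡ 377
537^16 ≡ 377^2 = 142129 ≡ 241
537^32 ≡ 241^2 = 58081 ≡ 439
537^64 ≡ 439^2 = 192721 ≡ 581
537^128 ≡ 581^2 = 337561 ≡ 577
208 = 128 + 64 + 16, so 537^208 ≡ 577·581·241 ≡ 203 (mod 739)
Right side y^r · r^s mod p:
637^2 = 405769 ≡ 58
637^4 ≡ 58^2 = 3364 ≡ 408
637^8 ≡ 408^2 = 166464 ≡ 189
637^16 ≡ 189^2 = 35721 ≡ 249
637^32 ≡ 249^2 = 62001 ≡ 664
637^64 ≡ 664^2 = 440896 ≡ 452
637^128 ≡ 452^2 = 204304 ≡ 340
637^256 ≡ 340^2 = 115600 ≡ 316
637^512 ≡ 316^2 = 99856 ≡ 91
733 = 512 + 128 + 64 + 16 + 8 + 4 + 1, so 637^733 ≡ 91·340·452·249·189·408·637 ≡ 86 (mod 739)
733^2 = 537289 ≡ 36
733^4 ≡ 36^2 = 1296 ≡ 557
733^8 ≡ 557^2 = 310249 ≡ 608
733^16 ≡ 608^2 = 369664 ≡ 164
733^32 ≡ 164^2 = 26896 ≡ 292
733^64 ≡ 292^2 = 85264 ≡ 279
733^128 ≡ 279^2 = 77841 ≡ 246
201 = 128 + 64 + 8 + 1, so 733^201 ≡ 246·279·608·733 ≡ 63 (mod 739)
86·63 = 5418 ≡ 245 (mod 739)
203 ≠ 245, so verification fails.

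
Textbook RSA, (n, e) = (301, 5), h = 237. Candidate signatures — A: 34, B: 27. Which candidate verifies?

Candidate A: Squares mod 301: 34^1≡34, 34^2≡253, 34^4≡197; 5 = 4 + 1, so 34^5 ≡ 197·34 ≡ 76 (mod 301)
Candidate B: Squares mod 301: 27^1≡27, 27^2≡127, 27^4≡176; 5 = 4 + 1, so 27^5 ≡ 176·27 ≡ 237 (mod 301)
  → matches h = 237

B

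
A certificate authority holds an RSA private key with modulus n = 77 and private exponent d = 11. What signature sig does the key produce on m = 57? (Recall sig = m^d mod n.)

57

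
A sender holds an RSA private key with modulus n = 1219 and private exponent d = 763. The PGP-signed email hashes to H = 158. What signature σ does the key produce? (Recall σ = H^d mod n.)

H^2 ≡ 158^2 = 24964 ≡ 584
H^4 ≡ 584^2 = 341056 ≡ 955
H^8 ≡ 955^2 = 912025 ≡ 213
H^16 ≡ 213^2 = 45369 ≡ 266
H^32 ≡ 266^2 = 70756 ≡ 54
H^64 ≡ 54^2 = 2916 ≡ 478
H^128 ≡ 478^2 = 228484 ≡ 531
H^256 ≡ 531^2 = 281961 ≡ 372
H^512 ≡ 372^2 = 138384 ≡ 637
763 = 512 + 128 + 64 + 32 + 16 + 8 + 2 + 1, so H^763 ≡ 637·531·478·54·266·213·584·158 ≡ 264 (mod 1219)

264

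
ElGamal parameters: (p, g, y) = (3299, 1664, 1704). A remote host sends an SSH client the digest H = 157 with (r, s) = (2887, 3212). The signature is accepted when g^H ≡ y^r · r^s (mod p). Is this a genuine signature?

Left side g^H mod p:
1664^2 = 2768896 ≡ 1035
1664^4 ≡ 1035^2 = 1071225 ≡ 2349
1664^8 ≡ 2349^2 = 5517801 ≡ 1873
1664^16 ≡ 1873^2 = 3508129 ≡ 1292
1664^32 ≡ 1292^2 = 1669264 ≡ 3269
1664^64 ≡ 3269^2 = 10686361 ≡ 900
1664^128 ≡ 900^2 = 810000 ≡ 1745
157 = 128 + 16 + 8 + 4 + 1, so 1664^157 ≡ 1745·1292·1873·2349·1664 ≡ 1754 (mod 3299)
Right side y^r · r^s mod p:
1704^2 = 2903616 ≡ 496
1704^4 ≡ 496^2 = 246016 ≡ 1890
1704^8 ≡ 1890^2 = 3572100 ≡ 2582
1704^16 ≡ 2582^2 = 6666724 ≡ 2744
1704^32 ≡ 2744^2 = 7529536 ≡ 1218
1704^64 ≡ 1218^2 = 1483524 ≡ 2273
1704^128 ≡ 2273^2 = 5166529 ≡ 295
1704^256 ≡ 295^2 = 87025 ≡ 1251
1704^512 ≡ 1251^2 = 1565001 ≡ 1275
1704^1024 ≡ 1275^2 = 1625625 ≡ 2517
1704^2048 ≡ 2517^2 = 6335289 ≡ 1209
2887 = 2048 + 512 + 256 + 64 + 4 + 2 + 1, so 1704^2887 ≡ 1209·1275·1251·2273·1890·496·1704 ≡ 1562 (mod 3299)
2887^2 = 8334769 ≡ 1495
2887^4 ≡ 1495^2 = 2235025 ≡ 1602
2887^8 ≡ 1602^2 = 2566404 ≡ 3081
2887^16 ≡ 3081^2 = 9492561 ≡ 1338
2887^32 ≡ 1338^2 = 1790244 ≡ 2186
2887^64 ≡ 2186^2 = 4778596 ≡ 1644
2887^128 ≡ 1644^2 = 2702736 ≡ 855
2887^256 ≡ 855^2 = 731025 ≡ 1946
2887^512 ≡ 1946^2 = 3786916 ≡ 2963
2887^1024 ≡ 2963^2 = 8779369 ≡ 730
2887^2048 ≡ 730^2 = 532900 ≡ 1761
3212 = 2048 + 1024 + 128 + 8 + 4, so 2887^3212 ≡ 1761·730·855·3081·1602 ≡ 1404 (mod 3299)
1562·1404 = 2193048 ≡ 2512 (mod 3299)
1754 ≠ 2512, so verification fails.

forged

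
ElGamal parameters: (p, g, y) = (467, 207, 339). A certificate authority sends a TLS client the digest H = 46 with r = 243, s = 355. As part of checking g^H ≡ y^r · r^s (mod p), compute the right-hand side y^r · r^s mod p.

41

339^243 mod 467 = 266
243^355 mod 467 = 30
y^r · r^s ≡ 266·30 = 7980 ≡ 41 (mod 467)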